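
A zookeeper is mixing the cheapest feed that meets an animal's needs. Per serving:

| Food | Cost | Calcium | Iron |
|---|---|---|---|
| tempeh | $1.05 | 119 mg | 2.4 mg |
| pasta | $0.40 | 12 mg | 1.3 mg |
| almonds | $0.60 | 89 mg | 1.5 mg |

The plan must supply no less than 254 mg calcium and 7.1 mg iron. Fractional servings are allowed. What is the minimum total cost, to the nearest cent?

Check every corner: each single food scaled to meet both minima, and each pair solved so both constraints bind.
tempeh only: max(254/119, 7.1/2.4) = 2.958 servings → $3.11.
pasta only: max(254/12, 7.1/1.3) = 21.17 servings → $8.47.
almonds only: max(254/89, 7.1/1.5) = 4.733 servings → $2.84.
tempeh + pasta with both tight: 1.946 servings and 1.869 servings → $2.79.
tempeh + almonds with both targets exact would need a negative amount; discard.
pasta + almonds with both tight: 2.568 servings and 2.508 servings → $2.53.
The minimum over all feasible corners is $2.53.

$2.53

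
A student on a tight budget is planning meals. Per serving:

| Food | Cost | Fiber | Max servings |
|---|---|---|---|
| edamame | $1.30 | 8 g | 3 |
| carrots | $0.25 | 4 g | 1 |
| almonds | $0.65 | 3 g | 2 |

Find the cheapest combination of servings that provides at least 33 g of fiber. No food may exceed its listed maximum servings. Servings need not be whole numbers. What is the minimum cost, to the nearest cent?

$5.23

Cost per g of fiber: carrots $0.0625, edamame $0.1625, almonds $0.2167.
Take 1 serving of carrots: +4.0 g fiber for $0.25 (total $0.25, still need 29.0 g).
Take 3 servings of edamame: +24.0 g fiber for $3.90 (total $4.15, still need 5.0 g).
Take 1.667 servings of almonds: +5.0 g fiber for $1.08 (total $5.23, still need 0.0 g).
Filling from the cheapest source first is optimal under one linear minimum: $5.23.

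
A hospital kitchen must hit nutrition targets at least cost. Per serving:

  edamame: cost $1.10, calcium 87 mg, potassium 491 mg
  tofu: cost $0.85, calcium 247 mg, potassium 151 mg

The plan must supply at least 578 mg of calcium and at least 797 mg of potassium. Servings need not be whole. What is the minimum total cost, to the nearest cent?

$2.80

Check every corner: each single food scaled to meet both minima, and each pair solved so both constraints bind.
edamame only: max(578/87, 797/491) = 6.644 servings → $7.31.
tofu only: max(578/247, 797/151) = 5.278 servings → $4.49.
edamame + tofu with both tight: 1.013 servings and 1.983 servings → $2.80.
Cheapest feasible corner: $2.80.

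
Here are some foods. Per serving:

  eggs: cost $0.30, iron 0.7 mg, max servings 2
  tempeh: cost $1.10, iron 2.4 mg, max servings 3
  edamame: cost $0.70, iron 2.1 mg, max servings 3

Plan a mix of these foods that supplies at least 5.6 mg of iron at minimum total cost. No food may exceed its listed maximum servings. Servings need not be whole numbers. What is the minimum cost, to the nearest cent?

Cost per mg of iron: edamame $0.3333, eggs $0.4286, tempeh $0.4583.
Take 2.667 servings of edamame: +5.6 mg iron for $1.87 (total $1.87, still need 0.0 mg).
Greedy by cheapest-per-mg is optimal for a single linear constraint, so the minimum cost is $1.87.

$1.87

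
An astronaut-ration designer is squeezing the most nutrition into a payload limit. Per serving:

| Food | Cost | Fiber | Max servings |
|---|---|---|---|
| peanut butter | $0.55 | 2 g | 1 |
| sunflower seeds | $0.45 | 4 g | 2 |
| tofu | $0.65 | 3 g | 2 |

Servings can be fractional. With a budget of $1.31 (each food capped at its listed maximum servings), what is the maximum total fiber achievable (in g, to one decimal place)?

Fiber per dollar: sunflower seeds 8.889, tofu 4.615, peanut butter 3.636.
Take 2 servings of sunflower seeds: spends $0.90, +8.0 g fiber (running total 8.0 g).
Take 0.6308 servings of tofu: spends $0.41, +1.9 g fiber (running total 9.9 g).
Greedy by best ratio exhausts the cost allowance optimally: 9.9 g.

9.9 g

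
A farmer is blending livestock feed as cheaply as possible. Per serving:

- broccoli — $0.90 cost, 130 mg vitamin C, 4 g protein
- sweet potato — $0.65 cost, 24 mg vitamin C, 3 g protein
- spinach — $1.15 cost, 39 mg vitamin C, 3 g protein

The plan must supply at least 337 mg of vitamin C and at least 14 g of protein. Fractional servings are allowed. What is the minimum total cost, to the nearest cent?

broccoli only: max(337/130, 14/4) = 3.5 servings → $3.15.
sweet potato only: max(337/24, 14/3) = 14.04 servings → $9.13.
spinach only: max(337/39, 14/3) = 8.641 servings → $9.94.
broccoli + sweet potato with both tight: 2.296 servings and 1.605 servings → $3.11.
broccoli + spinach with both tight: 1.987 servings and 2.017 servings → $4.11.
sweet potato + spinach: intersection lies outside the first quadrant.
So the least-cost plan costs $3.11.

$3.11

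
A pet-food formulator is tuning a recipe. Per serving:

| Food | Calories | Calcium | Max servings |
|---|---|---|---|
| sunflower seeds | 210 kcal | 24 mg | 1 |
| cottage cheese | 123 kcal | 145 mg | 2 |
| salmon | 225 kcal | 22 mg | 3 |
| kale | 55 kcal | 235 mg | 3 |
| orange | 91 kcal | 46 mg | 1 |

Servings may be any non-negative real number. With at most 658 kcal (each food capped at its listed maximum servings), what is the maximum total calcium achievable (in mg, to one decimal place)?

Calcium per kcal: kale 4.273, cottage cheese 1.179, orange 0.5055, sunflower seeds 0.1143, salmon 0.09778.
Take 3 servings of kale: uses 165 kcal, +705.0 mg calcium (running total 705.0 mg).
Take 2 servings of cottage cheese: uses 246 kcal, +290.0 mg calcium (running total 995.0 mg).
Take 1 serving of orange: uses 91 kcal, +46.0 mg calcium (running total 1041.0 mg).
Take 0.7429 servings of sunflower seeds: uses 156 kcal, +17.8 mg calcium (running total 1058.8 mg).
Filling greedily by calcium-per-kcal is optimal for one linear limit, giving 1058.8 mg.

1058.8 mg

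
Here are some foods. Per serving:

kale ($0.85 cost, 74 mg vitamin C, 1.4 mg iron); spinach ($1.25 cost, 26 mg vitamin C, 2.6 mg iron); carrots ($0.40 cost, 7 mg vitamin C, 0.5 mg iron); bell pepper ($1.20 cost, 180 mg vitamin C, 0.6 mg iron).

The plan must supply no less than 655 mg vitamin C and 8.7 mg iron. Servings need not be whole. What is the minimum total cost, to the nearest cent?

Compare the cost at each extreme point of the feasible region.
kale only: max(655/74, 8.7/1.4) = 8.851 servings → $7.52.
spinach only: max(655/26, 8.7/2.6) = 25.19 servings → $31.49.
carrots only: max(655/7, 8.7/0.5) = 93.57 servings → $37.43.
bell pepper only: max(655/180, 8.7/0.6) = 14.5 servings → $17.40.
kale + spinach: intersection lies outside the first quadrant.
kale + carrots: intersection lies outside the first quadrant.
kale + bell pepper with both tight: 5.65 servings and 1.316 servings → $6.38.
spinach + carrots: the both-tight solution has a negative serving — not a feasible corner.
spinach + bell pepper with both tight: 2.593 servings and 3.264 servings → $7.16.
carrots + bell pepper with both tight: 13.67 servings and 3.107 servings → $9.20.
The minimum over all feasible corners is $6.38.

$6.38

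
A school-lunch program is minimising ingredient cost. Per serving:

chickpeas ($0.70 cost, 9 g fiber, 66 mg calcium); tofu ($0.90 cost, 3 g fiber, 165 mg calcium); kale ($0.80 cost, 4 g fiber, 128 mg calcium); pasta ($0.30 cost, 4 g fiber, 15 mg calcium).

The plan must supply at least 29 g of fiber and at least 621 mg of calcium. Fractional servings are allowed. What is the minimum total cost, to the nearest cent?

$4.16

Two binding constraints pin down two serving amounts, so the optimal mix uses at most two foods. The candidates are each food alone (scaled to the tighter of fiber/calcium) and each pair with both constraints tight.
chickpeas only: max(29/9, 621/66) = 9.409 servings → $6.59.
tofu only: max(29/3, 621/165) = 9.667 servings → $8.70.
kale only: max(29/4, 621/128) = 7.25 servings → $5.80.
pasta only: max(29/4, 621/15) = 41.4 servings → $12.42.
chickpeas + tofu with both tight: 2.27 servings and 2.855 servings → $4.16.
chickpeas + kale with both tight: 1.383 servings and 4.139 servings → $4.28.
chickpeas + pasta: the both-tight solution has a negative serving — not a feasible corner.
tofu + kale: the both-tight solution has a negative serving — not a feasible corner.
tofu + pasta with both tight: 3.332 servings and 4.751 servings → $4.42.
kale + pasta with both tight: 4.533 servings and 2.717 servings → $4.44.
Cheapest feasible corner: $4.16.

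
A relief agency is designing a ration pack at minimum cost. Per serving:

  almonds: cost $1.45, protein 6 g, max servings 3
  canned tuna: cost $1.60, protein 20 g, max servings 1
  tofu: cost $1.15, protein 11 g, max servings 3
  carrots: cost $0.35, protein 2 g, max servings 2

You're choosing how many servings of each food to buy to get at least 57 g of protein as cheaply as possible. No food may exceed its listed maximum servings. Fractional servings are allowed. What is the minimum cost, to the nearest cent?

Cost per g of protein: canned tuna $0.0800, tofu $0.1045, carrots $0.1750, almonds $0.2417.
Take 1 serving of canned tuna: +20.0 g protein for $1.60 (total $1.60, still need 37.0 g).
Take 3 servings of tofu: +33.0 g protein for $3.45 (total $5.05, still need 4.0 g).
Take 2 servings of carrots: +4.0 g protein for $0.70 (total $5.75, still need 0.0 g).
Filling from the cheapest source first is optimal under one linear minimum: $5.75.

$5.75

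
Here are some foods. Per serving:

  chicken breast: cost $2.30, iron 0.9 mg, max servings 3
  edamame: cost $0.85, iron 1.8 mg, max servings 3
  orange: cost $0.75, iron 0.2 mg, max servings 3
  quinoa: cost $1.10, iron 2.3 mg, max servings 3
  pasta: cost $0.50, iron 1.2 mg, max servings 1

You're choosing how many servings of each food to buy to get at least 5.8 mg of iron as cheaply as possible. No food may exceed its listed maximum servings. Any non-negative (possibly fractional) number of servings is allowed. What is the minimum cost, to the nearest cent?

Cost per mg of iron: pasta $0.4167, edamame $0.4722, quinoa $0.4783, chicken breast $2.5556, orange $3.7500.
Take 1 serving of pasta: +1.2 mg iron for $0.50 (total $0.50, still need 4.6 mg).
Take 2.556 servings of edamame: +4.6 mg iron for $2.17 (total $2.67, still need 0.0 mg).
Greedy by cheapest-per-mg is optimal for a single linear constraint, so the minimum cost is $2.67.

$2.67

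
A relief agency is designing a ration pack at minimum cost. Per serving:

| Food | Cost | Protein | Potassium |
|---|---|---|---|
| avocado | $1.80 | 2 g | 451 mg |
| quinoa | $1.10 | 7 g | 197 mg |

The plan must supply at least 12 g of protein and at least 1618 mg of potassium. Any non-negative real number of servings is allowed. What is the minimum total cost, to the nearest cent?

For a min-cost LP with two ≥-constraints, a basic feasible solution has at most two positive variables.
avocado only: max(12/2, 1618/451) = 6 servings → $10.80.
quinoa only: max(12/7, 1618/197) = 8.213 servings → $9.03.
avocado + quinoa with both tight: 3.244 servings and 0.7875 servings → $6.70.
The minimum over all feasible corners is $6.70.

$6.70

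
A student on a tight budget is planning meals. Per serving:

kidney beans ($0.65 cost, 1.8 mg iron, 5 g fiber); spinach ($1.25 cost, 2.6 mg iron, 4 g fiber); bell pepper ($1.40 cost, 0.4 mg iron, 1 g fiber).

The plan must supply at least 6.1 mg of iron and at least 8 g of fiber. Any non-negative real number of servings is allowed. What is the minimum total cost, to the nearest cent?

$2.20

kidney beans only: max(6.1/1.8, 8/5) = 3.389 servings → $2.20.
spinach only: max(6.1/2.6, 8/4) = 2.346 servings → $2.93.
bell pepper only: max(6.1/0.4, 8/1) = 15.25 servings → $21.35.
kidney beans + spinach: the both-tight solution has a negative serving — not a feasible corner.
kidney beans + bell pepper: the both-tight solution has a negative serving — not a feasible corner.
spinach + bell pepper: intersection lies outside the first quadrant.
So the least-cost plan costs $2.20.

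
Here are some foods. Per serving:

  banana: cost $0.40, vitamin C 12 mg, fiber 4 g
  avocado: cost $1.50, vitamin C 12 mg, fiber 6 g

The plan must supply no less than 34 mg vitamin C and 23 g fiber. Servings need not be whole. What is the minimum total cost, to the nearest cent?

$2.30

The cheapest plan sits at a corner of the feasible region — with two constraints it uses at most two foods.
banana only: max(34/12, 23/4) = 5.75 servings → $2.30.
avocado only: max(34/12, 23/6) = 3.833 servings → $5.75.
banana + avocado with both targets exact would need a negative amount; discard.
Cheapest feasible corner: $2.30.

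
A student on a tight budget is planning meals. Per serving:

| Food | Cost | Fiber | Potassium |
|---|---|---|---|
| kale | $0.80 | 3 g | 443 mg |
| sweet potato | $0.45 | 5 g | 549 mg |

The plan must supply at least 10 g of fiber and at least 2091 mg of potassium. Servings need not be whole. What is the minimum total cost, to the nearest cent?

With two linear requirements the optimum uses one or two foods; enumerate the corners.
kale only: max(10/3, 2091/443) = 4.72 servings → $3.78.
sweet potato only: max(10/5, 2091/549) = 3.809 servings → $1.71.
kale + sweet potato with both targets exact would need a negative amount; discard.
So the least-cost plan costs $1.71.

$1.71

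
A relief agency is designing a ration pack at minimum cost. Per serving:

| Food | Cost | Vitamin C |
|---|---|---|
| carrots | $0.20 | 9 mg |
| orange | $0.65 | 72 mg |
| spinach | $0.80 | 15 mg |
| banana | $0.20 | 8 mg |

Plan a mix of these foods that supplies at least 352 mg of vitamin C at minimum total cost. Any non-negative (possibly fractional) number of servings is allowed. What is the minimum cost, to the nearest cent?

Cost per mg of vitamin C: orange $0.0090, carrots $0.0222, banana $0.0250, spinach $0.0533.
With no serving limits, use only orange: 352 mg / 72 mg = 4.889 servings × $0.65 = $3.18.

$3.18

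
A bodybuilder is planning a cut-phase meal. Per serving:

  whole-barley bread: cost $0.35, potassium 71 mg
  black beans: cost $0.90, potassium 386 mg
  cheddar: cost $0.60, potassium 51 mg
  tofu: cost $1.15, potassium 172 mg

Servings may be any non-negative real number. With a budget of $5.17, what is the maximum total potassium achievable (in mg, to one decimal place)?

2217.4 mg

Potassium per dollar: black beans 428.9, whole-barley bread 202.9, tofu 149.6, cheddar 85.
With no serving limits, spend the whole cost allowance on black beans: $5.17 / $0.90 × 386 mg = 2217.4 mg.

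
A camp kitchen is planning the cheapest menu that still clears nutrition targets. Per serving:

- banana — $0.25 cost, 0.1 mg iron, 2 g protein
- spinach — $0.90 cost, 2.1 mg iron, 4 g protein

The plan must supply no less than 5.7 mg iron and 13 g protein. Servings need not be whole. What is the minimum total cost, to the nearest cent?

$2.69

At the optimum either one food covers both requirements or two foods hit both targets exactly; no other combination can be cheaper.
banana only: max(5.7/0.1, 13/2) = 57 servings → $14.25.
spinach only: max(5.7/2.1, 13/4) = 3.25 servings → $2.92.
banana + spinach with both tight: 1.184 servings and 2.658 servings → $2.69.
The minimum over all feasible corners is $2.69.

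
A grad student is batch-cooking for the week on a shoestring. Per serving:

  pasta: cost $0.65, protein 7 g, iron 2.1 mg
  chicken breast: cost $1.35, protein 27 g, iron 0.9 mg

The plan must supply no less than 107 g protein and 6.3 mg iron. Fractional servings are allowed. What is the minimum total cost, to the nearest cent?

$5.79

Compare the cost at each extreme point of the feasible region.
pasta only: max(107/7, 6.3/2.1) = 15.29 servings → $9.94.
chicken breast only: max(107/27, 6.3/0.9) = 7 servings → $9.45.
pasta + chicken breast with both tight: 1.464 servings and 3.583 servings → $5.79.
Cheapest feasible corner: $5.79.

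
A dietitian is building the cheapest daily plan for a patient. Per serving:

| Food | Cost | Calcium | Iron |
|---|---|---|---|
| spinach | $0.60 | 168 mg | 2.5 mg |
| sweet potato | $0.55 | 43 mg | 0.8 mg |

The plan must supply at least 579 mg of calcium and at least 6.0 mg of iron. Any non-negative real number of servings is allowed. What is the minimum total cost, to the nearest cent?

$2.07

spinach only: max(579/168, 6.0/2.5) = 3.446 servings → $2.07.
sweet potato only: max(579/43, 6.0/0.8) = 13.47 servings → $7.41.
spinach + sweet potato: the both-tight solution has a negative serving — not a feasible corner.
Cheapest feasible corner: $2.07.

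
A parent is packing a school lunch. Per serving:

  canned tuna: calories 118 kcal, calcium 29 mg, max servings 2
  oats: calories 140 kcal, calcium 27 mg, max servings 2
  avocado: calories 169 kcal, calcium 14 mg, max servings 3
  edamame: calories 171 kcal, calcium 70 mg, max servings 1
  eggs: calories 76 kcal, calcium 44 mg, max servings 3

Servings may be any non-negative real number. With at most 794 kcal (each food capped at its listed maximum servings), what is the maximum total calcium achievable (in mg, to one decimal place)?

Calcium per kcal: eggs 0.5789, edamame 0.4094, canned tuna 0.2458, oats 0.1929, avocado 0.08284.
Take 3 servings of eggs: uses 228 kcal, +132.0 mg calcium (running total 132.0 mg).
Take 1 serving of edamame: uses 171 kcal, +70.0 mg calcium (running total 202.0 mg).
Take 2 servings of canned tuna: uses 236 kcal, +58.0 mg calcium (running total 260.0 mg).
Take 1.136 servings of oats: uses 159 kcal, +30.7 mg calcium (running total 290.7 mg).
Filling greedily by calcium-per-kcal is optimal for one linear limit, giving 290.7 mg.

290.7 mg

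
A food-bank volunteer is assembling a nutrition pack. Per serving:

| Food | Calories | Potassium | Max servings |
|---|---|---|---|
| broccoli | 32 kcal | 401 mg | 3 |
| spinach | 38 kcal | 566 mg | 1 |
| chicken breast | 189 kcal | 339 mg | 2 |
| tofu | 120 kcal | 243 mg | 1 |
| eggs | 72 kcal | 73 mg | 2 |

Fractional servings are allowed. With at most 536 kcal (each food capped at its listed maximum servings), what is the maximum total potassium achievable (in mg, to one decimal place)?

Potassium per kcal: spinach 14.89, broccoli 12.53, tofu 2.025, chicken breast 1.794, eggs 1.014.
Take 1 serving of spinach: uses 38 kcal, +566.0 mg potassium (running total 566.0 mg).
Take 3 servings of broccoli: uses 96 kcal, +1203.0 mg potassium (running total 1769.0 mg).
Take 1 serving of tofu: uses 120 kcal, +243.0 mg potassium (running total 2012.0 mg).
Take 1.492 servings of chicken breast: uses 282 kcal, +505.8 mg potassium (running total 2517.8 mg).
Greedy by best ratio exhausts the calories allowance optimally: 2517.8 mg.

2517.8 mg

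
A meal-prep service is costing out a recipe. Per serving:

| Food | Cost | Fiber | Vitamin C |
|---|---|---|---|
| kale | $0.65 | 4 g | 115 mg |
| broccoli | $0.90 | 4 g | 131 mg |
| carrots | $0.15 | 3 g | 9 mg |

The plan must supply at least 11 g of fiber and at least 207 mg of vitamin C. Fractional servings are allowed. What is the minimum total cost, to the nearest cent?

Minimising a linear cost over {fiber ≥ 11, vitamin C ≥ 207, servings ≥ 0} — the optimum is at a vertex, using one or two foods.
kale only: max(11/4, 207/115) = 2.75 servings → $1.79.
broccoli only: max(11/4, 207/131) = 2.75 servings → $2.48.
carrots only: max(11/3, 207/9) = 23 servings → $3.45.
kale + broccoli with both targets exact would need a negative amount; discard.
kale + carrots with both tight: 1.689 servings and 1.414 servings → $1.31.
broccoli + carrots with both tight: 1.462 servings and 1.717 servings → $1.57.
Cheapest feasible corner: $1.31.

$1.31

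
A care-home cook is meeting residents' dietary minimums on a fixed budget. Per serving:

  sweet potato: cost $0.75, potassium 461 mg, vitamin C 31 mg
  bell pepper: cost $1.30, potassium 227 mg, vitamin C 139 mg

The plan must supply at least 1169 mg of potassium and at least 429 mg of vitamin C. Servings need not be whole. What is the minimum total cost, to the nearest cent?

This is a tiny linear program; its minimum lies at a vertex of the feasible set. List the vertices and price them.
sweet potato only: max(1169/461, 429/31) = 13.84 servings → $10.38.
bell pepper only: max(1169/227, 429/139) = 5.15 servings → $6.69.
sweet potato + bell pepper with both tight: 1.141 servings and 2.832 servings → $4.54.
So the least-cost plan costs $4.54.

$4.54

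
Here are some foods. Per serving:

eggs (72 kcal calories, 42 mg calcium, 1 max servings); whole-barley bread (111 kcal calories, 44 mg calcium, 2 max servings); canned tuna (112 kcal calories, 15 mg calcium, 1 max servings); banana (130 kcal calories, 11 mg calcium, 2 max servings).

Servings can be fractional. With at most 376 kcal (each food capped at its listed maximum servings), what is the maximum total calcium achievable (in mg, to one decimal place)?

Calcium per kcal: eggs 0.5833, whole-barley bread 0.3964, canned tuna 0.1339, banana 0.08462.
Take 1 serving of eggs: uses 72 kcal, +42.0 mg calcium (running total 42.0 mg).
Take 2 servings of whole-barley bread: uses 222 kcal, +88.0 mg calcium (running total 130.0 mg).
Take 0.7321 servings of canned tuna: uses 82 kcal, +11.0 mg calcium (running total 141.0 mg).
Filling greedily by calcium-per-kcal is optimal for one linear limit, giving 141.0 mg.

141.0 mg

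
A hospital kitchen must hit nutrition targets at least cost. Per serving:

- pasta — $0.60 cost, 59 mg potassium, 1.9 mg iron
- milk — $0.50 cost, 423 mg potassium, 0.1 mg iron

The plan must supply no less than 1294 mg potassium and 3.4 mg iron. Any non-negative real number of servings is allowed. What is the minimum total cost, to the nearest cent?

$2.40

A basic optimal solution has at most two foods positive. Try each food alone and each pair with both targets met exactly.
pasta only: max(1294/59, 3.4/1.9) = 21.93 servings → $13.16.
milk only: max(1294/423, 3.4/0.1) = 34 servings → $17.00.
pasta + milk with both tight: 1.641 servings and 2.83 servings → $2.40.
Cheapest feasible corner: $2.40.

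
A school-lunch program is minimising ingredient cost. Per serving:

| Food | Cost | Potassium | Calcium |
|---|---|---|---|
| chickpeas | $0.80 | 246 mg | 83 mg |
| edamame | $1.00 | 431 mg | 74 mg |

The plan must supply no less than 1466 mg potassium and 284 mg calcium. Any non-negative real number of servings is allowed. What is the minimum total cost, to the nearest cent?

$3.58

This is a tiny linear program; its minimum lies at a vertex of the feasible set. List the vertices and price them.
chickpeas only: max(1466/246, 284/83) = 5.959 servings → $4.77.
edamame only: max(1466/431, 284/74) = 3.838 servings → $3.84.
chickpeas + edamame with both tight: 0.7923 servings and 2.949 servings → $3.58.
So the least-cost plan costs $3.58.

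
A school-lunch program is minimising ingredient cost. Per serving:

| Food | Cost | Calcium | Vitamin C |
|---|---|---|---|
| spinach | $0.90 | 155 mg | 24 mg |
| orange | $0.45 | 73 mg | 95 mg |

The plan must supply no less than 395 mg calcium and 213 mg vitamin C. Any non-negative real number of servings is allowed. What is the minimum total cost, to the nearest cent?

At the optimum either one food covers both requirements or two foods hit both targets exactly; no other combination can be cheaper.
spinach only: max(395/155, 213/24) = 8.875 servings → $7.99.
orange only: max(395/73, 213/95) = 5.411 servings → $2.43.
spinach + orange with both tight: 1.694 servings and 1.814 servings → $2.34.
So the least-cost plan costs $2.34.

$2.34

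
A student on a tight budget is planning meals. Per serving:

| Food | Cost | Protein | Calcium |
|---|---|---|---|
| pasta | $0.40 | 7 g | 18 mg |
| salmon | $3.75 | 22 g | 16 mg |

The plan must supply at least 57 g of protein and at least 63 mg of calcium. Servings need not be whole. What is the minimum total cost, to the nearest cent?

Check every corner: each single food scaled to meet both minima, and each pair solved so both constraints bind.
pasta only: max(57/7, 63/18) = 8.143 servings → $3.26.
salmon only: max(57/22, 63/16) = 3.938 servings → $14.77.
pasta + salmon with both tight: 1.669 servings and 2.06 servings → $8.39.
So the least-cost plan costs $3.26.

$3.26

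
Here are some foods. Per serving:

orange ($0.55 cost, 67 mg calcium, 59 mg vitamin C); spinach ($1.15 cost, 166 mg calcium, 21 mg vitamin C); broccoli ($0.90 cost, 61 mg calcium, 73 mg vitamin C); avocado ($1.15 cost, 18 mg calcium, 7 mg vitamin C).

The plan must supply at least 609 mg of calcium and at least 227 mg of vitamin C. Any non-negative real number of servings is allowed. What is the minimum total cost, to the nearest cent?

Check every corner: each single food scaled to meet both minima, and each pair solved so both constraints bind.
orange only: max(609/67, 227/59) = 9.09 servings → $5.00.
spinach only: max(609/166, 227/21) = 10.81 servings → $12.43.
broccoli only: max(609/61, 227/73) = 9.984 servings → $8.99.
avocado only: max(609/18, 227/7) = 33.83 servings → $38.91.
orange + spinach with both tight: 2.968 servings and 2.471 servings → $4.47.
orange + broccoli with both targets exact would need a negative amount; discard.
orange + avocado: the both-tight solution has a negative serving — not a feasible corner.
spinach + broccoli with both tight: 2.825 servings and 2.297 servings → $5.32.
spinach + avocado with both tight: 0.2258 servings and 31.75 servings → $36.77.
broccoli + avocado with both targets exact would need a negative amount; discard.
The minimum over all feasible corners is $4.47.

$4.47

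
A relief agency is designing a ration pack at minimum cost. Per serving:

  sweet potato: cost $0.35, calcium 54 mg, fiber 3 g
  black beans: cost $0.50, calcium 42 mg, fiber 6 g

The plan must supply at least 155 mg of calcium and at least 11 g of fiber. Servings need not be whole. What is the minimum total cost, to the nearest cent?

At the optimum either one food covers both requirements or two foods hit both targets exactly; no other combination can be cheaper.
sweet potato only: max(155/54, 11/3) = 3.667 servings → $1.28.
black beans only: max(155/42, 11/6) = 3.69 servings → $1.85.
sweet potato + black beans with both tight: 2.364 servings and 0.6515 servings → $1.15.
The minimum over all feasible corners is $1.15.

$1.15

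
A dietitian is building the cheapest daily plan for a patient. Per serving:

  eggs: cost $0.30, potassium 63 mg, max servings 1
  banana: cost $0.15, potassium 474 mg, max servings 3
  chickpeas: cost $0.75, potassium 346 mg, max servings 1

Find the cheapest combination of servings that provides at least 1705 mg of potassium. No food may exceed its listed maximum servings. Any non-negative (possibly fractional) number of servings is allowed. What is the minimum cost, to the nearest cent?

$1.06

Cost per mg of potassium: banana $0.0003, chickpeas $0.0022, eggs $0.0048.
Take 3 servings of banana: +1422.0 mg potassium for $0.45 (total $0.45, still need 283.0 mg).
Take 0.8179 servings of chickpeas: +283.0 mg potassium for $0.61 (total $1.06, still need 0.0 mg).
Filling from the cheapest source first is optimal under one linear minimum: $1.06.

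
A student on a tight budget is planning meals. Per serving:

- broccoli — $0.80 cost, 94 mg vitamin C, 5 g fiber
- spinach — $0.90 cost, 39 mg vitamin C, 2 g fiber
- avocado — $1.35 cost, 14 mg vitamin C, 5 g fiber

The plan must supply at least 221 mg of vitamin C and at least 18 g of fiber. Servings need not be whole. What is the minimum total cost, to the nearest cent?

With two linear requirements the optimum uses one or two foods; enumerate the corners.
broccoli only: max(221/94, 18/5) = 3.6 servings → $2.88.
spinach only: max(221/39, 18/2) = 9 servings → $8.10.
avocado only: max(221/14, 18/5) = 15.79 servings → $21.31.
broccoli + spinach: the both-tight solution has a negative serving — not a feasible corner.
broccoli + avocado with both tight: 2.132 servings and 1.468 servings → $3.69.
spinach + avocado with both tight: 5.108 servings and 1.557 servings → $6.70.
Cheapest feasible corner: $2.88.

$2.88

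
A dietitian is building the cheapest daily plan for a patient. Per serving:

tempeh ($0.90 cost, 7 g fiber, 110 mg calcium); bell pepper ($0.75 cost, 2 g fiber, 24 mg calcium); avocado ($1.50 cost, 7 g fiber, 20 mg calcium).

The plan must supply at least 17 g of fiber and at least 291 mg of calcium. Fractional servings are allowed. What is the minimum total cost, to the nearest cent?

Minimising a linear cost over {fiber ≥ 17, calcium ≥ 291, servings ≥ 0} — the optimum is at a vertex, using one or two foods.
tempeh only: max(17/7, 291/110) = 2.645 servings → $2.38.
bell pepper only: max(17/2, 291/24) = 12.12 servings → $9.09.
avocado only: max(17/7, 291/20) = 14.55 servings → $21.82.
tempeh + bell pepper: the both-tight solution has a negative serving — not a feasible corner.
tempeh + avocado: intersection lies outside the first quadrant.
bell pepper + avocado: intersection lies outside the first quadrant.
Cheapest feasible corner: $2.38.

$2.38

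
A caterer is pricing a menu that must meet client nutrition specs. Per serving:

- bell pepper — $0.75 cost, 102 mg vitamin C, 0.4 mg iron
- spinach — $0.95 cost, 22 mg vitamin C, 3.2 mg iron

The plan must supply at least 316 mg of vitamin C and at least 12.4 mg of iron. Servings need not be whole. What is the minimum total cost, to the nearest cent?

$5.15

bell pepper only: max(316/102, 12.4/0.4) = 31 servings → $23.25.
spinach only: max(316/22, 12.4/3.2) = 14.36 servings → $13.65.
bell pepper + spinach with both tight: 2.325 servings and 3.584 servings → $5.15.
The minimum over all feasible corners is $5.15.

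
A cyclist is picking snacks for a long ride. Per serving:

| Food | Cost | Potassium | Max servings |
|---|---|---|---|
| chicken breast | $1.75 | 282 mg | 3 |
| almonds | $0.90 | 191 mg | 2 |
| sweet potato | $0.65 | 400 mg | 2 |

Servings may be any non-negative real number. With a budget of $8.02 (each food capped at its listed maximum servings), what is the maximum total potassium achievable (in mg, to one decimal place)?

1974.8 mg

Potassium per dollar: sweet potato 615.4, almonds 212.2, chicken breast 161.1.
Take 2 servings of sweet potato: spends $1.30, +800.0 mg potassium (running total 800.0 mg).
Take 2 servings of almonds: spends $1.80, +382.0 mg potassium (running total 1182.0 mg).
Take 2.811 servings of chicken breast: spends $4.92, +792.8 mg potassium (running total 1974.8 mg).
Greedy by best ratio exhausts the cost allowance optimally: 1974.8 mg.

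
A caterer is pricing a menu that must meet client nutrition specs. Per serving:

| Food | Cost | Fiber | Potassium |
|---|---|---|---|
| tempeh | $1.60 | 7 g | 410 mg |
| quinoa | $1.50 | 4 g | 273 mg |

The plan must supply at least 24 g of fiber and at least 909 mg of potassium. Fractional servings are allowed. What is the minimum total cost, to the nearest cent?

$5.49

Two binding constraints pin down two serving amounts, so the optimal mix uses at most two foods. The candidates are each food alone (scaled to the tighter of fiber/potassium) and each pair with both constraints tight.
tempeh only: max(24/7, 909/410) = 3.429 servings → $5.49.
quinoa only: max(24/4, 909/273) = 6 servings → $9.00.
tempeh + quinoa: the both-tight solution has a negative serving — not a feasible corner.
The minimum over all feasible corners is $5.49.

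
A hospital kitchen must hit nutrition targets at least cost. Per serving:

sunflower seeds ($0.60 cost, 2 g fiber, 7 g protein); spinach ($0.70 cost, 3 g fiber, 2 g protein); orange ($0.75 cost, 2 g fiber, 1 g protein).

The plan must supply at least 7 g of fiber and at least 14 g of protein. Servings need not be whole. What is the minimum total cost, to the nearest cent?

$1.85

Minimising a linear cost over {fiber ≥ 7, protein ≥ 14, servings ≥ 0} — the optimum is at a vertex, using one or two foods.
sunflower seeds only: max(7/2, 14/7) = 3.5 servings → $2.10.
spinach only: max(7/3, 14/2) = 7 servings → $4.90.
orange only: max(7/2, 14/1) = 14 servings → $10.50.
sunflower seeds + spinach with both tight: 1.647 servings and 1.235 servings → $1.85.
sunflower seeds + orange with both tight: 1.75 servings and 1.75 servings → $2.36.
spinach + orange with both targets exact would need a negative amount; discard.
So the least-cost plan costs $1.85.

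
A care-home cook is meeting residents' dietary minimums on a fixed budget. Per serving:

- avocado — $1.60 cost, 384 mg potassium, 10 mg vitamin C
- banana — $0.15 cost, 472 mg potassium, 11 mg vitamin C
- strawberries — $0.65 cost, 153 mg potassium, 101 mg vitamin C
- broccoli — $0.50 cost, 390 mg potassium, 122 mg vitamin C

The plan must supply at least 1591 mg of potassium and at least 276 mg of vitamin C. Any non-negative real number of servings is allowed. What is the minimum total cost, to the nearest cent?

$1.30

For a min-cost LP with two ≥-constraints, a basic feasible solution has at most two positive variables.
avocado only: max(1591/384, 276/10) = 27.6 servings → $44.16.
banana only: max(1591/472, 276/11) = 25.09 servings → $3.76.
strawberries only: max(1591/153, 276/101) = 10.4 servings → $6.76.
broccoli only: max(1591/390, 276/122) = 4.079 servings → $2.04.
avocado + banana with both targets exact would need a negative amount; discard.
avocado + strawberries with both tight: 3.18 servings and 2.418 servings → $6.66.
avocado + broccoli with both tight: 2.013 servings and 2.097 servings → $4.27.
banana + strawberries with both tight: 2.576 servings and 2.452 servings → $1.98.
banana + broccoli with both tight: 1.622 servings and 2.116 servings → $1.30.
strawberries + broccoli: the both-tight solution has a negative serving — not a feasible corner.
The minimum over all feasible corners is $1.30.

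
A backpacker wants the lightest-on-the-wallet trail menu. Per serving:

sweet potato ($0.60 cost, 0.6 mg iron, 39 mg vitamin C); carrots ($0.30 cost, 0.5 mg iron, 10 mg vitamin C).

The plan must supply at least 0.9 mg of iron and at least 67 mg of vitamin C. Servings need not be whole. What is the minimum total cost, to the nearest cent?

$1.03

Check every corner: each single food scaled to meet both minima, and each pair solved so both constraints bind.
sweet potato only: max(0.9/0.6, 67/39) = 1.718 servings → $1.03.
carrots only: max(0.9/0.5, 67/10) = 6.7 servings → $2.01.
sweet potato + carrots: intersection lies outside the first quadrant.
Cheapest feasible corner: $1.03.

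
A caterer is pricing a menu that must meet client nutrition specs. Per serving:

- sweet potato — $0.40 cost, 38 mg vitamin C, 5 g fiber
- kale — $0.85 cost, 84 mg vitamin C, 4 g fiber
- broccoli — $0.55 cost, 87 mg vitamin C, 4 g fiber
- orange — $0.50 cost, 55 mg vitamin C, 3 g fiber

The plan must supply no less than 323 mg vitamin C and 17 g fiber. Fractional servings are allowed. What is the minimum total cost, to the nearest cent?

$2.15

Compare the cost at each extreme point of the feasible region.
sweet potato only: max(323/38, 17/5) = 8.5 servings → $3.40.
kale only: max(323/84, 17/4) = 4.25 servings → $3.61.
broccoli only: max(323/87, 17/4) = 4.25 servings → $2.34.
orange only: max(323/55, 17/3) = 5.873 servings → $2.94.
sweet potato + kale with both tight: 0.5075 servings and 3.616 servings → $3.28.
sweet potato + broccoli with both tight: 0.6608 servings and 3.424 servings → $2.15.
sweet potato + orange with both targets exact would need a negative amount; discard.
kale + broccoli: intersection lies outside the first quadrant.
kale + orange with both tight: 1.062 servings and 4.25 servings → $3.03.
broccoli + orange with both tight: 0.8293 servings and 4.561 servings → $2.74.
Cheapest feasible corner: $2.15.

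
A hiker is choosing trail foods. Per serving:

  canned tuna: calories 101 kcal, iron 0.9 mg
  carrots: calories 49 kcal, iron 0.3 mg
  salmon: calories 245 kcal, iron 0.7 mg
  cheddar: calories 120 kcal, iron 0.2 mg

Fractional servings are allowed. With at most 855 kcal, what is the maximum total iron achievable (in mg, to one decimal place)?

Iron per kcal: canned tuna 0.008911, carrots 0.006122, salmon 0.002857, cheddar 0.001667.
With no serving limits, spend the whole calories allowance on canned tuna: 855 kcal / 101 kcal × 0.9 mg = 7.6 mg.

7.6 mg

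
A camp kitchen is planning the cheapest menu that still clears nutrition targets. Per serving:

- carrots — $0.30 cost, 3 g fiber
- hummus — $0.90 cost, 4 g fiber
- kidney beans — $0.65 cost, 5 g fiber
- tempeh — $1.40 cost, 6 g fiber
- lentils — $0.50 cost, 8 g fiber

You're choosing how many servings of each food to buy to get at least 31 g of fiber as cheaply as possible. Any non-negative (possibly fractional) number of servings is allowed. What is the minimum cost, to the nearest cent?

Cost per g of fiber: lentils $0.0625, carrots $0.1000, kidney beans $0.1300, hummus $0.2250, tempeh $0.2333.
With no serving limits, use only lentils: 31 g / 8 g = 3.875 servings × $0.50 = $1.94.

$1.94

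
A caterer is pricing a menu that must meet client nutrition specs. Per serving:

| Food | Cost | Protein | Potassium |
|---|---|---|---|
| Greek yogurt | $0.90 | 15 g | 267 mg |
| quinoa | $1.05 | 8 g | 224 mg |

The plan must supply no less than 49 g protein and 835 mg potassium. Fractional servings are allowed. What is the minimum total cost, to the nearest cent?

$2.94

Greek yogurt only: max(49/15, 835/267) = 3.267 servings → $2.94.
quinoa only: max(49/8, 835/224) = 6.125 servings → $6.43.
Greek yogurt + quinoa: intersection lies outside the first quadrant.
Cheapest feasible corner: $2.94.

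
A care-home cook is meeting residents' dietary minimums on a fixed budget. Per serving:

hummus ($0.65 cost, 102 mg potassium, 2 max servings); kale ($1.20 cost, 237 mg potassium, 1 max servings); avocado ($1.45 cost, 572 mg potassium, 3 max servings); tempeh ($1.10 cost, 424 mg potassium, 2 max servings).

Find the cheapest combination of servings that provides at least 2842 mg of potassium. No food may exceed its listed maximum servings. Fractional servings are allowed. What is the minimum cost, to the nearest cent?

Cost per mg of potassium: avocado $0.0025, tempeh $0.0026, kale $0.0051, hummus $0.0064.
Take 3 servings of avocado: +1716.0 mg potassium for $4.35 (total $4.35, still need 1126.0 mg).
Take 2 servings of tempeh: +848.0 mg potassium for $2.20 (total $6.55, still need 278.0 mg).
Take 1 serving of kale: +237.0 mg potassium for $1.20 (total $7.75, still need 41.0 mg).
Take 0.402 servings of hummus: +41.0 mg potassium for $0.26 (total $8.01, still need 0.0 mg).
Filling from the cheapest source first is optimal under one linear minimum: $8.01.

$8.01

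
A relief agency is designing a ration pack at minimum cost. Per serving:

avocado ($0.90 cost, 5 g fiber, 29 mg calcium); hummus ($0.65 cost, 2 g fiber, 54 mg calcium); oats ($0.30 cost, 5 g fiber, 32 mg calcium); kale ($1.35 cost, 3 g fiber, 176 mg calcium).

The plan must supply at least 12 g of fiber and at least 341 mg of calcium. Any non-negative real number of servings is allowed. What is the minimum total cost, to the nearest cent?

$2.69

Minimising a linear cost over {fiber ≥ 12, calcium ≥ 341, servings ≥ 0} — the optimum is at a vertex, using one or two foods.
avocado only: max(12/5, 341/29) = 11.76 servings → $10.58.
hummus only: max(12/2, 341/54) = 6.315 servings → $4.10.
oats only: max(12/5, 341/32) = 10.66 servings → $3.20.
kale only: max(12/3, 341/176) = 4 servings → $5.40.
avocado + hummus: the both-tight solution has a negative serving — not a feasible corner.
avocado + oats: intersection lies outside the first quadrant.
avocado + kale with both tight: 1.373 servings and 1.711 servings → $3.55.
hummus + oats: the both-tight solution has a negative serving — not a feasible corner.
hummus + kale with both tight: 5.732 servings and 0.1789 servings → $3.97.
oats + kale with both tight: 1.389 servings and 1.685 servings → $2.69.
So the least-cost plan costs $2.69.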